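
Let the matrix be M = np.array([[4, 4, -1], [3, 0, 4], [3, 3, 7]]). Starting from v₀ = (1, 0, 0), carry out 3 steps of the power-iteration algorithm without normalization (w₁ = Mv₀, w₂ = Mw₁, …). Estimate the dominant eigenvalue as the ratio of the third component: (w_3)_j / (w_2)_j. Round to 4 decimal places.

λ ≈ 10.5000

w1 = Mv₀ = (4·1 + 4·0 + (-1)·0; 3·1 + 0·0 + 4·0; 3·1 + 3·0 + 7·0) = (4, 3, 3)
w2 = Mw1 = (4·4 + 4·3 + (-1)·3; 3·4 + 0·3 + 4·3; 3·4 + 3·3 + 7·3) = (25, 24, 42)
w3 = Mw2 = (154, 243, 441)
Ratio at component: 441 / 42 = 10.5000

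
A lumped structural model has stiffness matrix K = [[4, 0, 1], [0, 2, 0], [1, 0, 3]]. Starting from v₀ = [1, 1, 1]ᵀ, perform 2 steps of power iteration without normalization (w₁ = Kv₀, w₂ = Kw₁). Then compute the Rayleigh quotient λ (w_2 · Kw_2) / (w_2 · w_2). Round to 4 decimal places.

λ ≈ 4.5619

w1 = Kv₀ = (4·1 + 0·1 + 1·1; 0·1 + 2·1 + 0·1; 1·1 + 0·1 + 3·1) = (5, 2, 4)
w2 = Kw1 = (4·5 + 0·2 + 1·4; 0·5 + 2·2 + 0·4; 1·5 + 0·2 + 3·4) = (24, 4, 17)
Kw2 = (113, 8, 75)
w2·Kw2 = 24·113 + 4·8 + 17·75 = 4019; w2·w2 = 24·24 + 4·4 + 17·17 = 881
λ ≈ 4019/881 = 4.5619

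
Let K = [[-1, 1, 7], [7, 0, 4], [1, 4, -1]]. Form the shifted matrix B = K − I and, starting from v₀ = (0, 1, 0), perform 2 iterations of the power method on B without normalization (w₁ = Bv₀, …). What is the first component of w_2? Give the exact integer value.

25

B = K − I has rows (-2, 1, 7); (7, -1, 4); (1, 4, -2)
w1 = Bv₀ = (1, -1, 4)
w2 = Bw1 = (25, 24, -11)
Requested component of w2: 25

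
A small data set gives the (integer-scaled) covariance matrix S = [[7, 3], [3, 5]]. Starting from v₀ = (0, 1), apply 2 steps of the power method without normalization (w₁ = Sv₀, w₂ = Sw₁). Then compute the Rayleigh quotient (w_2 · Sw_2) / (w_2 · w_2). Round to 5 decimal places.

λ ≈ 9.05220

w1 = Sv₀ = (3, 5)
w2 = Sw1 = (36, 34)
Sw2 = (354, 278)
w2·Sw2 = 36·354 + 34·278 = 22196; w2·w2 = 36·36 + 34·34 = 2452
λ ≈ 22196/2452 = 9.05220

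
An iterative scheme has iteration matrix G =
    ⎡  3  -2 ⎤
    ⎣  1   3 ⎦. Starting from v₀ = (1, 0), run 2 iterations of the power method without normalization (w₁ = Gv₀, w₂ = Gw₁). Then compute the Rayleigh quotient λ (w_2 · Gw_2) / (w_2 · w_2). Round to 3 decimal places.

w1 = Gv₀ = (3·1 + (-2)·0; 1·1 + 3·0) = (3, 1)
w2 = Gw1 = (3·3 + (-2)·1; 1·3 + 3·1) = (7, 6)
Gw2 = (9, 25)
w2·Gw2 = 7·9 + 6·25 = 213; w2·w2 = 7·7 + 6·6 = 85
λ ≈ 213/85 = 2.506

λ ≈ 2.506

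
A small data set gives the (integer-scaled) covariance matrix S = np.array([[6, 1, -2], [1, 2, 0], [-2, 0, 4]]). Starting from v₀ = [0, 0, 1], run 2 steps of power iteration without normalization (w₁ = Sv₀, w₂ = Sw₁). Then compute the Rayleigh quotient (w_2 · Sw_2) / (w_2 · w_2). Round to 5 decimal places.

7.07463

w1 = Sv₀ = (6·0 + 1·0 + (-2)·1; 1·0 + 2·0 + 0·1; (-2)·0 + 0·0 + 4·1) = (-2, 0, 4)
w2 = Sw1 = (6·(-2) + 1·0 + (-2)·4; 1·(-2) + 2·0 + 0·4; (-2)·(-2) + 0·0 + 4·4) = (-20, -2, 20)
Sw2 = (-162, -24, 120)
w2·Sw2 = (-20)·(-162) + (-2)·(-24) + 20·120 = 5688; w2·w2 = (-20)·(-20) + (-2)·(-2) + 20·20 = 804
λ ≈ 5688/804 = 7.07463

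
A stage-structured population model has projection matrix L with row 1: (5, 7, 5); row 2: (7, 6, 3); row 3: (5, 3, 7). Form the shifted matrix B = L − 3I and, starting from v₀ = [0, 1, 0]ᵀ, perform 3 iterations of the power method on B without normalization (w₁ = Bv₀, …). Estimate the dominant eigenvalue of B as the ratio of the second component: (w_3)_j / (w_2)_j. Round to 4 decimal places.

B = L − 3I has rows (2, 7, 5); (7, 3, 3); (5, 3, 4)
w1 = Bv₀ = (7, 3, 3)
w2 = Bw1 = (50, 67, 56)
w3 = Bw2 = (849, 719, 675)
Ratio: 719/67 = 10.7313

μ ≈ 10.7313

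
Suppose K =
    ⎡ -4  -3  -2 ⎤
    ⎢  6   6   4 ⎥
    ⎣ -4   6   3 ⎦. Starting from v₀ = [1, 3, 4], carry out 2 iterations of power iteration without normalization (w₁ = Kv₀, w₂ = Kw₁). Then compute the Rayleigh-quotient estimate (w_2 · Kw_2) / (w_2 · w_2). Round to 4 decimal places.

8.1617

w1 = Kv₀ = ((-4)·1 + (-3)·3 + (-2)·4; 6·1 + 6·3 + 4·4; (-4)·1 + 6·3 + 3·4) = (-21, 40, 26)
w2 = Kw1 = ((-4)·(-21) + (-3)·40 + (-2)·26; 6·(-21) + 6·40 + 4·26; (-4)·(-21) + 6·40 + 3·26) = (-88, 218, 402)
Kw2 = (-1106, 2388, 2866)
w2·Kw2 = (-88)·(-1106) + 218·2388 + 402·2866 = 1770044; w2·w2 = (-88)·(-88) + 218·218 + 402·402 = 216872
λ ≈ 1770044/216872 = 8.1617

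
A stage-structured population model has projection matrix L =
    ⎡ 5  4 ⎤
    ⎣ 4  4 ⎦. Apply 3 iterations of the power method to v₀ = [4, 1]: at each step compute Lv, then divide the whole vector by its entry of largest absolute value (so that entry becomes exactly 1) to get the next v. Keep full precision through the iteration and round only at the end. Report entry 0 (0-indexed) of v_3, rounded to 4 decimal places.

Lv0 = (24.00000, 20.00000); divide by 24.00000 → v1 = (1.00000, 0.83333)
Lv1 = (8.33333, 7.33333); divide by 8.33333 → v2 = (1.00000, 0.88000)
Lv2 = (8.52000, 7.52000); divide by 8.52000 → v3 = (1.00000, 0.88263)
Requested entry of v3: 1704/1704 = 1.0000

1.0000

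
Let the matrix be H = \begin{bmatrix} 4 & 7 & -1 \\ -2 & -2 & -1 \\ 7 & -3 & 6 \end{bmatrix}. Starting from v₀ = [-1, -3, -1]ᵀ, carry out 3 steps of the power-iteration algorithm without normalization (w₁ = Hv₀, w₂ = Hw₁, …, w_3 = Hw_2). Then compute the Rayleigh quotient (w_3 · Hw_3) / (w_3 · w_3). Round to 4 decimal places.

λ ≈ 5.2145

w1 = Hv₀ = (-24, 9, -4)
w2 = Hw1 = (-29, 34, -219)
w3 = Hw2 = (341, 209, -1619)
Hw3 = (4446, 519, -7954)
w3·Hw3 = 341·4446 + 209·519 + (-1619)·(-7954) = 14502083; w3·w3 = 341·341 + 209·209 + (-1619)·(-1619) = 2781123
λ ≈ 14502083/2781123 = 5.2145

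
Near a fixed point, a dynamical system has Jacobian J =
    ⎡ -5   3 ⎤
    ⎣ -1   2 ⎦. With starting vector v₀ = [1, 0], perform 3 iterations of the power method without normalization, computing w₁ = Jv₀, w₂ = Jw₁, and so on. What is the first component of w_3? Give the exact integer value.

-101

w1 = Jv₀ = ((-5)·1 + 3·0; (-1)·1 + 2·0) = (-5, -1)
w2 = Jw1 = ((-5)·(-5) + 3·(-1); (-1)·(-5) + 2·(-1)) = (22, 3)
w3 = Jw2 = (-101, -16)
The requested component of w3 is -101.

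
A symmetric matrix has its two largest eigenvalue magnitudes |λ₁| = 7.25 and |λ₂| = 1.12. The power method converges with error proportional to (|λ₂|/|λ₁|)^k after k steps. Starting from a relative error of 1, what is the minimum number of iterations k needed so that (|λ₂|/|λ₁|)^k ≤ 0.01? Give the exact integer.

|λ₂/λ₁| = 1.12/7.25 = 0.15448
Need k ≥ ln(0.01) / ln(0.15448) = -4.6052 / -1.8677 ≈ 2.466
Smallest integer k satisfying the bound: 3

3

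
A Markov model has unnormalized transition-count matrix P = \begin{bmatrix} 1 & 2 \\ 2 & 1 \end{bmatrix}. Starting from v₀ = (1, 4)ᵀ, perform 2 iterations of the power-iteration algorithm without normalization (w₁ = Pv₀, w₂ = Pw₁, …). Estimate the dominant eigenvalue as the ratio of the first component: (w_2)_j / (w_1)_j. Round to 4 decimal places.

2.3333

w1 = Pv₀ = (9, 6)
w2 = Pw1 = (21, 24)
Ratio at component: 21 / 9 = 2.3333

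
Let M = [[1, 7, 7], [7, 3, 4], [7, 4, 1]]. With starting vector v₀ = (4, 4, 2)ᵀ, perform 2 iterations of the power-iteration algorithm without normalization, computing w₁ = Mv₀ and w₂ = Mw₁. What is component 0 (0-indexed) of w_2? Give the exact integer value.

w1 = Mv₀ = (1·4 + 7·4 + 7·2; 7·4 + 3·4 + 4·2; 7·4 + 4·4 + 1·2) = (46, 48, 46)
w2 = Mw1 = (1·46 + 7·48 + 7·46; 7·46 + 3·48 + 4·46; 7·46 + 4·48 + 1·46) = (704, 650, 560)
The requested component of w2 is 704.

704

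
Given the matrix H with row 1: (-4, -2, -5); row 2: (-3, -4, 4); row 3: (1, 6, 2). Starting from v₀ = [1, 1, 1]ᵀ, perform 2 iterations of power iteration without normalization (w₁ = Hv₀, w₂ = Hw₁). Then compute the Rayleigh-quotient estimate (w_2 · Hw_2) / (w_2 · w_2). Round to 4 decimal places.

w1 = Hv₀ = (-11, -3, 9)
w2 = Hw1 = (5, 81, -11)
Hw2 = (-127, -383, 469)
w2·Hw2 = 5·(-127) + 81·(-383) + (-11)·469 = -36817; w2·w2 = 5·5 + 81·81 + (-11)·(-11) = 6707
λ ≈ -36817/6707 = -5.4893

-5.4893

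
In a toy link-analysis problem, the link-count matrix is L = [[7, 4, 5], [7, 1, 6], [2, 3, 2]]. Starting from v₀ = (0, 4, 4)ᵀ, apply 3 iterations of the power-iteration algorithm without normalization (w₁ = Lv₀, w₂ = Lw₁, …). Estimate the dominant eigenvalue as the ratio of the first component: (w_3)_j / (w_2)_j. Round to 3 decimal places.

w1 = Lv₀ = (7·0 + 4·4 + 5·4; 7·0 + 1·4 + 6·4; 2·0 + 3·4 + 2·4) = (36, 28, 20)
w2 = Lw1 = (7·36 + 4·28 + 5·20; 7·36 + 1·28 + 6·20; 2·36 + 3·28 + 2·20) = (464, 400, 196)
w3 = Lw2 = (5828, 4824, 2520)
Ratio at component: 5828 / 464 = 12.560

12.560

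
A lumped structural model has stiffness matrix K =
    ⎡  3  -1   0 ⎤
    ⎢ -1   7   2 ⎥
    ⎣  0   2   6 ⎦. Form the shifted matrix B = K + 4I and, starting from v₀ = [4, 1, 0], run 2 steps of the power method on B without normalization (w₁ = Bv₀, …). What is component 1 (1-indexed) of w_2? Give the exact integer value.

182

B = K + 4I has rows (7, -1, 0); (-1, 11, 2); (0, 2, 10)
w1 = Bv₀ = (27, 7, 2)
w2 = Bw1 = (182, 54, 34)
Requested component of w2: 182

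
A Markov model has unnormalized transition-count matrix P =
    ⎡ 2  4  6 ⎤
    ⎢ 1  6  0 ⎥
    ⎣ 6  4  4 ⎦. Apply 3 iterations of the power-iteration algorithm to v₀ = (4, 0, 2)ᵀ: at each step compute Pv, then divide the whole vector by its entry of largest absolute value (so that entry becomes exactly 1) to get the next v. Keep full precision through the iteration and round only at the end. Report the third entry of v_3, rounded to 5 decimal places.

1.00000

Pv0 = (20.000000, 4.000000, 32.000000); divide by 32.000000 → v1 = (0.625000, 0.125000, 1.000000)
Pv1 = (7.750000, 1.375000, 8.250000); divide by 8.250000 → v2 = (0.939394, 0.166667, 1.000000)
Pv2 = (8.545455, 1.939394, 10.303030); divide by 10.303030 → v3 = (0.829412, 0.188235, 1.000000)
Requested entry of v3: 2720/2720 = 1.00000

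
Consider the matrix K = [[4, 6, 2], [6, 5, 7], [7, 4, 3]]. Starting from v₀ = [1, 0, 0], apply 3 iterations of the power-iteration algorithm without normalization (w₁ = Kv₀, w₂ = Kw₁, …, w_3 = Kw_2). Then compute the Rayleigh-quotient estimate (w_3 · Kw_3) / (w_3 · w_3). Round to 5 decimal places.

14.66531

w1 = Kv₀ = (4·1 + 6·0 + 2·0; 6·1 + 5·0 + 7·0; 7·1 + 4·0 + 3·0) = (4, 6, 7)
w2 = Kw1 = (4·4 + 6·6 + 2·7; 6·4 + 5·6 + 7·7; 7·4 + 4·6 + 3·7) = (66, 103, 73)
w3 = Kw2 = (1028, 1422, 1093)
Kw3 = (14830, 20929, 16163)
w3·Kw3 = 1028·14830 + 1422·20929 + 1093·16163 = 62672437; w3·w3 = 1028·1028 + 1422·1422 + 1093·1093 = 4273517
λ ≈ 62672437/4273517 = 14.66531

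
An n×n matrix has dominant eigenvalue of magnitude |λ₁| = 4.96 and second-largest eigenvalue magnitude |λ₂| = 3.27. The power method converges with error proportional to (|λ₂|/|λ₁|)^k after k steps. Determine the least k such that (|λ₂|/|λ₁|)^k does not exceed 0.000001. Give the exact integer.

34

|λ₂/λ₁| = 3.27/4.96 = 0.65927
Need k ≥ ln(0.000001) / ln(0.65927) = -13.8155 / -0.4166 ≈ 33.161
Smallest integer k satisfying the bound: 34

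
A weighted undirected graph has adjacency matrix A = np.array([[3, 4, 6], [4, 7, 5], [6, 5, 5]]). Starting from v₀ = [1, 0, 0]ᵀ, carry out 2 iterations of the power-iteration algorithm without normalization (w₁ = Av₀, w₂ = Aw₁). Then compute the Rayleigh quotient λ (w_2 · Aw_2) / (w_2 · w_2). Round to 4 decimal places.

w1 = Av₀ = (3, 4, 6)
w2 = Aw1 = (61, 70, 68)
Aw2 = (871, 1074, 1056)
w2·Aw2 = 61·871 + 70·1074 + 68·1056 = 200119; w2·w2 = 61·61 + 70·70 + 68·68 = 13245
λ ≈ 200119/13245 = 15.1090

15.1090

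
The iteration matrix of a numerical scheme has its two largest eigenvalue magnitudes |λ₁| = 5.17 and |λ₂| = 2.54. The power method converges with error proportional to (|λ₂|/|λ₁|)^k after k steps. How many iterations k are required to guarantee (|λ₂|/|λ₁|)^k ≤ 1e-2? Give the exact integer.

|λ₂/λ₁| = 2.54/5.17 = 0.49130
Need k ≥ ln(1e-2) / ln(0.49130) = -4.6052 / -0.7107 ≈ 6.480
Smallest integer k satisfying the bound: 7

7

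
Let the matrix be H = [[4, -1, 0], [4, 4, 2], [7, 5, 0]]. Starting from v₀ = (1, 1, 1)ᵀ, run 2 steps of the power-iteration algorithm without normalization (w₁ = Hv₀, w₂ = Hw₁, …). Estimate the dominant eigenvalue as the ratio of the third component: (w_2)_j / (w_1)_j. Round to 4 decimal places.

w1 = Hv₀ = (4·1 + (-1)·1 + 0·1; 4·1 + 4·1 + 2·1; 7·1 + 5·1 + 0·1) = (3, 10, 12)
w2 = Hw1 = (4·3 + (-1)·10 + 0·12; 4·3 + 4·10 + 2·12; 7·3 + 5·10 + 0·12) = (2, 76, 71)
Ratio at component: 71 / 12 = 5.9167

5.9167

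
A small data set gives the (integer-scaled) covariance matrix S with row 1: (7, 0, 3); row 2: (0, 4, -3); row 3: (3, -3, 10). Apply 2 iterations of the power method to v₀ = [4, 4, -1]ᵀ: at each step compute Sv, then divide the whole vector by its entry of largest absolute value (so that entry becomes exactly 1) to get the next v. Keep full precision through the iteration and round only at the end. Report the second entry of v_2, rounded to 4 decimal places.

Sv0 = (25.00000, 19.00000, -10.00000); divide by 25.00000 → v1 = (1.00000, 0.76000, -0.40000)
Sv1 = (5.80000, 4.24000, -3.28000); divide by 5.80000 → v2 = (1.00000, 0.73103, -0.56552)
Requested entry of v2: 106/145 = 0.7310

0.7310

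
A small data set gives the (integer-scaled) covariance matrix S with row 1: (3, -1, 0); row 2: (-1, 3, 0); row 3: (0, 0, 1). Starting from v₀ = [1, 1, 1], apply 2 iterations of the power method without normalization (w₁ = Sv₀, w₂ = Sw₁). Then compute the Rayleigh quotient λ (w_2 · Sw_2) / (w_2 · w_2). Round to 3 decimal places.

w1 = Sv₀ = (2, 2, 1)
w2 = Sw1 = (4, 4, 1)
Sw2 = (8, 8, 1)
w2·Sw2 = 4·8 + 4·8 + 1·1 = 65; w2·w2 = 4·4 + 4·4 + 1·1 = 33
λ ≈ 65/33 = 1.970

λ ≈ 1.970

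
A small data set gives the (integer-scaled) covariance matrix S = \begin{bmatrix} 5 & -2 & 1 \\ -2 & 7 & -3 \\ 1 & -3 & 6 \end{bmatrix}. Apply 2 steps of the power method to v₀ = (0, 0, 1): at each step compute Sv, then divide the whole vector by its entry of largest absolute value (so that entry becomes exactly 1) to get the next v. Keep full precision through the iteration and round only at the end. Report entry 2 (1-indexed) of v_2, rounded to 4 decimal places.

Sv0 = (1.00000, -3.00000, 6.00000); divide by 6.00000 → v1 = (0.16667, -0.50000, 1.00000)
Sv1 = (2.83333, -6.83333, 7.66667); divide by 7.66667 → v2 = (0.36957, -0.89130, 1.00000)
Requested entry of v2: -41/46 = -0.8913

-0.8913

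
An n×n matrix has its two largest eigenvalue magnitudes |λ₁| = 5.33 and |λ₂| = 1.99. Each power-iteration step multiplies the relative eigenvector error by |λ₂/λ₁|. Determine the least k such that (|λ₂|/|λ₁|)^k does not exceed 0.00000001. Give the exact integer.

|λ₂/λ₁| = 1.99/5.33 = 0.37336
Need k ≥ ln(0.00000001) / ln(0.37336) = -18.4207 / -0.9852 ≈ 18.697
Smallest integer k satisfying the bound: 19

19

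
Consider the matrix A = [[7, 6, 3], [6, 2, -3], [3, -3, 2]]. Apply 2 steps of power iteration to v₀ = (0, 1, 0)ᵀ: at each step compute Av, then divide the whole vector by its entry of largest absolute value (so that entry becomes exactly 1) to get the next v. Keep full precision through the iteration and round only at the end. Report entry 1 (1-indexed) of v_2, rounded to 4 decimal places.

Av0 = (6.00000, 2.00000, -3.00000); divide by 6.00000 → v1 = (1.00000, 0.33333, -0.50000)
Av1 = (7.50000, 8.16667, 1.00000); divide by 8.16667 → v2 = (0.91837, 1.00000, 0.12245)
Requested entry of v2: 45/49 = 0.9184

0.9184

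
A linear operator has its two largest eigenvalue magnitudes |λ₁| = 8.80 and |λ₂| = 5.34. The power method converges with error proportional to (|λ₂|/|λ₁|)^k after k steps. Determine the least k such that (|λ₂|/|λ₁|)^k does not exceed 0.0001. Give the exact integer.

19

|λ₂/λ₁| = 5.34/8.80 = 0.60682
Need k ≥ ln(0.0001) / ln(0.60682) = -9.2103 / -0.4995 ≈ 18.438
Smallest integer k satisfying the bound: 19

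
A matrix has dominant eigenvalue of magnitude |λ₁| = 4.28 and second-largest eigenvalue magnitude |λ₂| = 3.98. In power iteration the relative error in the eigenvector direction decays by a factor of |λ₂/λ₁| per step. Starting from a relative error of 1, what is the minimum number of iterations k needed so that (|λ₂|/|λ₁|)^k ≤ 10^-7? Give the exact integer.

|λ₂/λ₁| = 3.98/4.28 = 0.92991
Need k ≥ ln(10^-7) / ln(0.92991) = -16.1181 / -0.0727 ≈ 221.795
Smallest integer k satisfying the bound: 222

222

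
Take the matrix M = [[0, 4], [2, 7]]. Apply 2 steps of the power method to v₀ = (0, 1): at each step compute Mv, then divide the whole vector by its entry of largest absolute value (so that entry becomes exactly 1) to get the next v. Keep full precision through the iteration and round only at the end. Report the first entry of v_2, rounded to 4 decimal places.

Mv0 = (4.00000, 7.00000); divide by 7.00000 → v1 = (0.57143, 1.00000)
Mv1 = (4.00000, 8.14286); divide by 8.14286 → v2 = (0.49123, 1.00000)
Requested entry of v2: 28/57 = 0.4912

0.4912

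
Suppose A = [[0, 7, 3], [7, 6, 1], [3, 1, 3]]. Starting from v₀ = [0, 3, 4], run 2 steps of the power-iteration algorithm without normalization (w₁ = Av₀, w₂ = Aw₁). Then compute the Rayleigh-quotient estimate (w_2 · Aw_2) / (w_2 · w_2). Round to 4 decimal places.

λ ≈ 11.0301

w1 = Av₀ = (0·0 + 7·3 + 3·4; 7·0 + 6·3 + 1·4; 3·0 + 1·3 + 3·4) = (33, 22, 15)
w2 = Aw1 = (0·33 + 7·22 + 3·15; 7·33 + 6·22 + 1·15; 3·33 + 1·22 + 3·15) = (199, 378, 166)
Aw2 = (3144, 3827, 1473)
w2·Aw2 = 199·3144 + 378·3827 + 166·1473 = 2316780; w2·w2 = 199·199 + 378·378 + 166·166 = 210041
λ ≈ 2316780/210041 = 11.0301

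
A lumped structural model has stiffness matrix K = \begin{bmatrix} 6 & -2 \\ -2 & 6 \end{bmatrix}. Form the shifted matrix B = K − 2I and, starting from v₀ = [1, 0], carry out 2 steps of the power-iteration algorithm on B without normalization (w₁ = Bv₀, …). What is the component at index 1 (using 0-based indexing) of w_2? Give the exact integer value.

-16

B = K − 2I has rows (4, -2); (-2, 4)
w1 = Bv₀ = (4, -2)
w2 = Bw1 = (20, -16)
Requested component of w2: -16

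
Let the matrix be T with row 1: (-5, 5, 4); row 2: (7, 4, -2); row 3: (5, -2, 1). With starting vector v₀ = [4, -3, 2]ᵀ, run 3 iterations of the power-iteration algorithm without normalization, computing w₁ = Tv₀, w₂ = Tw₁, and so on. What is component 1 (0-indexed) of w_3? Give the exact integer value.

1623

w1 = Tv₀ = ((-5)·4 + 5·(-3) + 4·2; 7·4 + 4·(-3) + (-2)·2; 5·4 + (-2)·(-3) + 1·2) = (-27, 12, 28)
w2 = Tw1 = ((-5)·(-27) + 5·12 + 4·28; 7·(-27) + 4·12 + (-2)·28; 5·(-27) + (-2)·12 + 1·28) = (307, -197, -131)
w3 = Tw2 = (-3044, 1623, 1798)
The requested component of w3 is 1623.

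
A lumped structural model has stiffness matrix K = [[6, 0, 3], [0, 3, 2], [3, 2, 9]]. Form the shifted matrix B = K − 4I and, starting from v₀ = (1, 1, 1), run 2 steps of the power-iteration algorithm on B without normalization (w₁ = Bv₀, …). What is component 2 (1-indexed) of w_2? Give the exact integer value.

19

B = K − 4I has rows (2, 0, 3); (0, -1, 2); (3, 2, 5)
w1 = Bv₀ = (2·1 + 0·1 + 3·1; 0·1 + (-1)·1 + 2·1; 3·1 + 2·1 + 5·1) = (5, 1, 10)
w2 = Bw1 = (2·5 + 0·1 + 3·10; 0·5 + (-1)·1 + 2·10; 3·5 + 2·1 + 5·10) = (40, 19, 67)
Requested component of w2: 19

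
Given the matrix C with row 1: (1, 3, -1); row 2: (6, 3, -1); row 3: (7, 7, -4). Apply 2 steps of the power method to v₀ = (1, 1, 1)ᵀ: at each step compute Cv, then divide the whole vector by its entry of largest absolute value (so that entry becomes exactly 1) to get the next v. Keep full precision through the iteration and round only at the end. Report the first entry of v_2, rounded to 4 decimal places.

Cv0 = (3.00000, 8.00000, 10.00000); divide by 10.00000 → v1 = (0.30000, 0.80000, 1.00000)
Cv1 = (1.70000, 3.20000, 3.70000); divide by 3.70000 → v2 = (0.45946, 0.86486, 1.00000)
Requested entry of v2: 17/37 = 0.4595

0.4595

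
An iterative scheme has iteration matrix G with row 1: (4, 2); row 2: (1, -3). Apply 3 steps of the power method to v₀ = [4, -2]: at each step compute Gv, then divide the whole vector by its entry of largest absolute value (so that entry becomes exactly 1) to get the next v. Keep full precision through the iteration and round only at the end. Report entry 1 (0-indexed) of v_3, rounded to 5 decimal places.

0.51695

Gv0 = (12.000000, 10.000000); divide by 12.000000 → v1 = (1.000000, 0.833333)
Gv1 = (5.666667, -1.500000); divide by 5.666667 → v2 = (1.000000, -0.264706)
Gv2 = (3.470588, 1.794118); divide by 3.470588 → v3 = (1.000000, 0.516949)
Requested entry of v3: 122/236 = 0.51695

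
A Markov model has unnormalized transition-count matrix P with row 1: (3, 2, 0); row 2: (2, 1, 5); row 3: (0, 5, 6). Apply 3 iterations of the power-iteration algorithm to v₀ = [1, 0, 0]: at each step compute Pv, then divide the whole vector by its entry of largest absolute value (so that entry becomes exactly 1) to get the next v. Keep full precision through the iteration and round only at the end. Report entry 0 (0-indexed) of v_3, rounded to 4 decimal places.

0.5500

Pv0 = (3.00000, 2.00000, 0.00000); divide by 3.00000 → v1 = (1.00000, 0.66667, 0.00000)
Pv1 = (4.33333, 2.66667, 3.33333); divide by 4.33333 → v2 = (1.00000, 0.61538, 0.76923)
Pv2 = (4.23077, 6.46154, 7.69231); divide by 7.69231 → v3 = (0.55000, 0.84000, 1.00000)
Requested entry of v3: 55/100 = 0.5500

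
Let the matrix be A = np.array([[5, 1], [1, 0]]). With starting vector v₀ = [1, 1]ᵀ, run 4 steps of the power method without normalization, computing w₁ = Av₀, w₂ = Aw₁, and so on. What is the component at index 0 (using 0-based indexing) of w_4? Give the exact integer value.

w1 = Av₀ = (5·1 + 1·1; 1·1 + 0·1) = (6, 1)
w2 = Aw1 = (5·6 + 1·1; 1·6 + 0·1) = (31, 6)
w3 = Aw2 = (161, 31)
w4 = Aw3 = (836, 161)
The requested component of w4 is 836.

836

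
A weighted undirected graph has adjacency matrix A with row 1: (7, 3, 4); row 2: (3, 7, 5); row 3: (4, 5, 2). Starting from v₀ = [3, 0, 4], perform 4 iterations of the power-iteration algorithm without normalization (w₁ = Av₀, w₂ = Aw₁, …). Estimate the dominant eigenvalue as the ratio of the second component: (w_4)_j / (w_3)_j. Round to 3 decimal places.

w1 = Av₀ = (37, 29, 20)
w2 = Aw1 = (426, 414, 333)
w3 = Aw2 = (5556, 5841, 4440)
w4 = Aw3 = (74175, 79755, 60309)
Ratio at component: 79755 / 5841 = 13.654

13.654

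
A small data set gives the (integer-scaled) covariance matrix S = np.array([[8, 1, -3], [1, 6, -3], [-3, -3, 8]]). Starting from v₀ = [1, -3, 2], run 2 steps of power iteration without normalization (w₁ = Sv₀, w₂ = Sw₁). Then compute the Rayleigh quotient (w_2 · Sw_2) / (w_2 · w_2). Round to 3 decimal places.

11.587

w1 = Sv₀ = (8·1 + 1·(-3) + (-3)·2; 1·1 + 6·(-3) + (-3)·2; (-3)·1 + (-3)·(-3) + 8·2) = (-1, -23, 22)
w2 = Sw1 = (8·(-1) + 1·(-23) + (-3)·22; 1·(-1) + 6·(-23) + (-3)·22; (-3)·(-1) + (-3)·(-23) + 8·22) = (-97, -205, 248)
Sw2 = (-1725, -2071, 2890)
w2·Sw2 = (-97)·(-1725) + (-205)·(-2071) + 248·2890 = 1308600; w2·w2 = (-97)·(-97) + (-205)·(-205) + 248·248 = 112938
λ ≈ 1308600/112938 = 11.587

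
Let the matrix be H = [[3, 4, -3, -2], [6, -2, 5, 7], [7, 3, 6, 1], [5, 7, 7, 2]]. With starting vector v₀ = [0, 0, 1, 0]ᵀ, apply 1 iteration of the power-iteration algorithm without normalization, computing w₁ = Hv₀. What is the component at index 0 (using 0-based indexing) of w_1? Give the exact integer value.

w1 = Hv₀ = (3·0 + 4·0 + (-3)·1 + (-2)·0; 6·0 + (-2)·0 + 5·1 + 7·0; 7·0 + 3·0 + 6·1 + 1·0; 5·0 + 7·0 + 7·1 + 2·0) = (-3, 5, 6, 7)
The requested component of w1 is -3.

-3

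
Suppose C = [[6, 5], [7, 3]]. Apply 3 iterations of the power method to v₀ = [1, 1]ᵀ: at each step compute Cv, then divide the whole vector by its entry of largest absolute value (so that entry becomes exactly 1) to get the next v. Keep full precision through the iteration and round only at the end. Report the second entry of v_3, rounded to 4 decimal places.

0.9204

Cv0 = (11.00000, 10.00000); divide by 11.00000 → v1 = (1.00000, 0.90909)
Cv1 = (10.54545, 9.72727); divide by 10.54545 → v2 = (1.00000, 0.92241)
Cv2 = (10.61207, 9.76724); divide by 10.61207 → v3 = (1.00000, 0.92039)
Requested entry of v3: 1133/1231 = 0.9204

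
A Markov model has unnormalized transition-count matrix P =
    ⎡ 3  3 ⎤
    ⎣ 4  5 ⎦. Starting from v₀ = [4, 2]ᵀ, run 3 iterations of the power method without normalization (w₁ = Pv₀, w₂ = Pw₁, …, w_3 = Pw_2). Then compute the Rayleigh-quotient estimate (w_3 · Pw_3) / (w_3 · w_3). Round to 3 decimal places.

λ ≈ 7.606

w1 = Pv₀ = (18, 26)
w2 = Pw1 = (132, 202)
w3 = Pw2 = (1002, 1538)
Pw3 = (7620, 11698)
w3·Pw3 = 1002·7620 + 1538·11698 = 25626764; w3·w3 = 1002·1002 + 1538·1538 = 3369448
λ ≈ 25626764/3369448 = 7.606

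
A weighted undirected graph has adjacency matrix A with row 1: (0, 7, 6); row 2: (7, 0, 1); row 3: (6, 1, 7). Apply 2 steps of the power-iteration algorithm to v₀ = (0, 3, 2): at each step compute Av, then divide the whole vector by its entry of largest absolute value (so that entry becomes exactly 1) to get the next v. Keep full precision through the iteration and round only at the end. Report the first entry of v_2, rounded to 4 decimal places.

0.3636

Av0 = (33.00000, 2.00000, 17.00000); divide by 33.00000 → v1 = (1.00000, 0.06061, 0.51515)
Av1 = (3.51515, 7.51515, 9.66667); divide by 9.66667 → v2 = (0.36364, 0.77743, 1.00000)
Requested entry of v2: 116/319 = 0.3636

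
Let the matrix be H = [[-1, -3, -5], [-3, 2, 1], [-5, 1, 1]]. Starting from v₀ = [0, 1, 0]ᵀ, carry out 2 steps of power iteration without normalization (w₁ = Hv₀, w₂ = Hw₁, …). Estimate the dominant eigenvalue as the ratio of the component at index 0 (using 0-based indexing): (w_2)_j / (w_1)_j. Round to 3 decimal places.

w1 = Hv₀ = ((-1)·0 + (-3)·1 + (-5)·0; (-3)·0 + 2·1 + 1·0; (-5)·0 + 1·1 + 1·0) = (-3, 2, 1)
w2 = Hw1 = ((-1)·(-3) + (-3)·2 + (-5)·1; (-3)·(-3) + 2·2 + 1·1; (-5)·(-3) + 1·2 + 1·1) = (-8, 14, 18)
Ratio at component: -8 / -3 = 2.667

2.667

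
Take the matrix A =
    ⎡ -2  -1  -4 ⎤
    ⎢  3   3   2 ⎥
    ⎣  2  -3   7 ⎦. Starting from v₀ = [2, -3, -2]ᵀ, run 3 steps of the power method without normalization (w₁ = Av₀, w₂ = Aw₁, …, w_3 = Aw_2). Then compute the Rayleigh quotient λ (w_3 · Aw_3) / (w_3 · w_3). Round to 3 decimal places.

w1 = Av₀ = ((-2)·2 + (-1)·(-3) + (-4)·(-2); 3·2 + 3·(-3) + 2·(-2); 2·2 + (-3)·(-3) + 7·(-2)) = (7, -7, -1)
w2 = Aw1 = ((-2)·7 + (-1)·(-7) + (-4)·(-1); 3·7 + 3·(-7) + 2·(-1); 2·7 + (-3)·(-7) + 7·(-1)) = (-3, -2, 28)
w3 = Aw2 = (-104, 41, 196)
Aw3 = (-617, 203, 1041)
w3·Aw3 = (-104)·(-617) + 41·203 + 196·1041 = 276527; w3·w3 = (-104)·(-104) + 41·41 + 196·196 = 50913
λ ≈ 276527/50913 = 5.431

λ ≈ 5.431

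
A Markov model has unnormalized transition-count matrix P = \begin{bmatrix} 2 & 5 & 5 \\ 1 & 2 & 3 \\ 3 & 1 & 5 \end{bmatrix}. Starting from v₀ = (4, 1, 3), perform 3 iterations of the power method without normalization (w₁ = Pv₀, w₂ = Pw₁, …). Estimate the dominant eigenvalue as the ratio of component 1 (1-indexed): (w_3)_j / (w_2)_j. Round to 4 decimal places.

w1 = Pv₀ = (2·4 + 5·1 + 5·3; 1·4 + 2·1 + 3·3; 3·4 + 1·1 + 5·3) = (28, 15, 28)
w2 = Pw1 = (2·28 + 5·15 + 5·28; 1·28 + 2·15 + 3·28; 3·28 + 1·15 + 5·28) = (271, 142, 239)
w3 = Pw2 = (2447, 1272, 2150)
Ratio at component: 2447 / 271 = 9.0295

9.0295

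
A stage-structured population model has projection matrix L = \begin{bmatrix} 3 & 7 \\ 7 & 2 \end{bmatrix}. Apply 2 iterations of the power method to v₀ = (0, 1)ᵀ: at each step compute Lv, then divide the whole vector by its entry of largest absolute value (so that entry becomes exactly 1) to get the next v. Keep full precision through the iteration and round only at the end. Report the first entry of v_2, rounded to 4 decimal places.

0.6604

Lv0 = (7.00000, 2.00000); divide by 7.00000 → v1 = (1.00000, 0.28571)
Lv1 = (5.00000, 7.57143); divide by 7.57143 → v2 = (0.66038, 1.00000)
Requested entry of v2: 35/53 = 0.6604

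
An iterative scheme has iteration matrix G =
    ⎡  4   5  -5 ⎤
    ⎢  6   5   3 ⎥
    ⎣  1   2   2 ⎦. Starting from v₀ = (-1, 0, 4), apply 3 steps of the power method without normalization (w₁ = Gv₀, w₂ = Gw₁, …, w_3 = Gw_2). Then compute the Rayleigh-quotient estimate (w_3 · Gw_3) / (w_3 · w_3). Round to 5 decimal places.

9.93042

w1 = Gv₀ = (4·(-1) + 5·0 + (-5)·4; 6·(-1) + 5·0 + 3·4; 1·(-1) + 2·0 + 2·4) = (-24, 6, 7)
w2 = Gw1 = (4·(-24) + 5·6 + (-5)·7; 6·(-24) + 5·6 + 3·7; 1·(-24) + 2·6 + 2·7) = (-101, -93, 2)
w3 = Gw2 = (-879, -1065, -283)
Gw3 = (-7426, -11448, -3575)
w3·Gw3 = (-879)·(-7426) + (-1065)·(-11448) + (-283)·(-3575) = 19731299; w3·w3 = (-879)·(-879) + (-1065)·(-1065) + (-283)·(-283) = 1986955
λ ≈ 19731299/1986955 = 9.93042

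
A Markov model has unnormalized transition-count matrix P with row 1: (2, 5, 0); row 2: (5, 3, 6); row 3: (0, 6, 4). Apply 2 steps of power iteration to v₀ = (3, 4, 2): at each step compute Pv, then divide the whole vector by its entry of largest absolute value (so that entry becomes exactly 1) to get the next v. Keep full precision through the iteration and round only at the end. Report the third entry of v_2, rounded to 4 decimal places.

Pv0 = (26.00000, 39.00000, 32.00000); divide by 39.00000 → v1 = (0.66667, 1.00000, 0.82051)
Pv1 = (6.33333, 11.25641, 9.28205); divide by 11.25641 → v2 = (0.56264, 1.00000, 0.82460)
Requested entry of v2: 362/439 = 0.8246

0.8246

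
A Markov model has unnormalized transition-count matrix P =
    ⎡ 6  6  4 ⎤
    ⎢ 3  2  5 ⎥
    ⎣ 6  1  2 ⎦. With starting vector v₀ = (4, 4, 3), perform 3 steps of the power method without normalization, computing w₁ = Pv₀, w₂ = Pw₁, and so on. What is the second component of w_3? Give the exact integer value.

w1 = Pv₀ = (6·4 + 6·4 + 4·3; 3·4 + 2·4 + 5·3; 6·4 + 1·4 + 2·3) = (60, 35, 34)
w2 = Pw1 = (6·60 + 6·35 + 4·34; 3·60 + 2·35 + 5·34; 6·60 + 1·35 + 2·34) = (706, 420, 463)
w3 = Pw2 = (8608, 5273, 5582)
The requested component of w3 is 5273.

5273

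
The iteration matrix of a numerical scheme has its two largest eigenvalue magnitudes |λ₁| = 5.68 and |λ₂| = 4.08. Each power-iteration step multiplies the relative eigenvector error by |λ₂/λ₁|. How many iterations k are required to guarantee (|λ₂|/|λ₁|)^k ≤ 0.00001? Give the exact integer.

35

|λ₂/λ₁| = 4.08/5.68 = 0.71831
Need k ≥ ln(0.00001) / ln(0.71831) = -11.5129 / -0.3309 ≈ 34.798
Smallest integer k satisfying the bound: 35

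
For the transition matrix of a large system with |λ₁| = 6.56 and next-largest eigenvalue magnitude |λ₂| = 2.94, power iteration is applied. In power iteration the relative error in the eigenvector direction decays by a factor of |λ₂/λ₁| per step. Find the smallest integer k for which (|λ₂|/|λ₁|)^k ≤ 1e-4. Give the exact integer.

|λ₂/λ₁| = 2.94/6.56 = 0.44817
Need k ≥ ln(1e-4) / ln(0.44817) = -9.2103 / -0.8026 ≈ 11.476
Smallest integer k satisfying the bound: 12

12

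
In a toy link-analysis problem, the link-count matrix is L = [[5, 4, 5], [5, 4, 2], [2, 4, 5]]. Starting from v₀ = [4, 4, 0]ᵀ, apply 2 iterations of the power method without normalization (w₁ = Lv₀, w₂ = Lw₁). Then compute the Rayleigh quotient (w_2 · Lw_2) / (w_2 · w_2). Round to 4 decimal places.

λ ≈ 12.0077

w1 = Lv₀ = (5·4 + 4·4 + 5·0; 5·4 + 4·4 + 2·0; 2·4 + 4·4 + 5·0) = (36, 36, 24)
w2 = Lw1 = (5·36 + 4·36 + 5·24; 5·36 + 4·36 + 2·24; 2·36 + 4·36 + 5·24) = (444, 372, 336)
Lw2 = (5388, 4380, 4056)
w2·Lw2 = 444·5388 + 372·4380 + 336·4056 = 5384448; w2·w2 = 444·444 + 372·372 + 336·336 = 448416
λ ≈ 5384448/448416 = 12.0077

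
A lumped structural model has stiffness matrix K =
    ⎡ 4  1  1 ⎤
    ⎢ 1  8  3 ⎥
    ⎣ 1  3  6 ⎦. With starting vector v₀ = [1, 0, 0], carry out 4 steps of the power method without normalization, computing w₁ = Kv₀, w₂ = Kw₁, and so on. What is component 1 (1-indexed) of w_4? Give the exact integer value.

718

w1 = Kv₀ = (4·1 + 1·0 + 1·0; 1·1 + 8·0 + 3·0; 1·1 + 3·0 + 6·0) = (4, 1, 1)
w2 = Kw1 = (4·4 + 1·1 + 1·1; 1·4 + 8·1 + 3·1; 1·4 + 3·1 + 6·1) = (18, 15, 13)
w3 = Kw2 = (100, 177, 141)
w4 = Kw3 = (718, 1939, 1477)
The requested component of w4 is 718.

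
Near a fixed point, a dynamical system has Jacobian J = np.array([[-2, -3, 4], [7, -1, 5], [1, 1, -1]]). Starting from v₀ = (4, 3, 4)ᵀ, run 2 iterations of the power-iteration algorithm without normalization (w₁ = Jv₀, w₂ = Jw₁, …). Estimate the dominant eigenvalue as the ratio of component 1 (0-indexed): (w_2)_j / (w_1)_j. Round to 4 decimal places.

w1 = Jv₀ = ((-2)·4 + (-3)·3 + 4·4; 7·4 + (-1)·3 + 5·4; 1·4 + 1·3 + (-1)·4) = (-1, 45, 3)
w2 = Jw1 = ((-2)·(-1) + (-3)·45 + 4·3; 7·(-1) + (-1)·45 + 5·3; 1·(-1) + 1·45 + (-1)·3) = (-121, -37, 41)
Ratio at component: -37 / 45 = -0.8222

λ ≈ -0.8222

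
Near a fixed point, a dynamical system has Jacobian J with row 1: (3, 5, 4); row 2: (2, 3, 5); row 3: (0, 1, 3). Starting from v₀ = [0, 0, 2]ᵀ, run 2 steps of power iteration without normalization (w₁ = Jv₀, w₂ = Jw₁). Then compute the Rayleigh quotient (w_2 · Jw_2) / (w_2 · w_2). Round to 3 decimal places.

7.694

w1 = Jv₀ = (3·0 + 5·0 + 4·2; 2·0 + 3·0 + 5·2; 0·0 + 1·0 + 3·2) = (8, 10, 6)
w2 = Jw1 = (3·8 + 5·10 + 4·6; 2·8 + 3·10 + 5·6; 0·8 + 1·10 + 3·6) = (98, 76, 28)
Jw2 = (786, 564, 160)
w2·Jw2 = 98·786 + 76·564 + 28·160 = 124372; w2·w2 = 98·98 + 76·76 + 28·28 = 16164
λ ≈ 124372/16164 = 7.694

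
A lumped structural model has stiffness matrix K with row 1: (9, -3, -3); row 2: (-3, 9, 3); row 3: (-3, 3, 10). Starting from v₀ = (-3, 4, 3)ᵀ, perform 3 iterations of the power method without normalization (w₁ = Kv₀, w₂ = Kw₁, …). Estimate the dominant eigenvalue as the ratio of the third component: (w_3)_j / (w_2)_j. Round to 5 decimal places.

15.62500

w1 = Kv₀ = (9·(-3) + (-3)·4 + (-3)·3; (-3)·(-3) + 9·4 + 3·3; (-3)·(-3) + 3·4 + 10·3) = (-48, 54, 51)
w2 = Kw1 = (9·(-48) + (-3)·54 + (-3)·51; (-3)·(-48) + 9·54 + 3·51; (-3)·(-48) + 3·54 + 10·51) = (-747, 783, 816)
w3 = Kw2 = (-11520, 11736, 12750)
Ratio at component: 12750 / 816 = 15.62500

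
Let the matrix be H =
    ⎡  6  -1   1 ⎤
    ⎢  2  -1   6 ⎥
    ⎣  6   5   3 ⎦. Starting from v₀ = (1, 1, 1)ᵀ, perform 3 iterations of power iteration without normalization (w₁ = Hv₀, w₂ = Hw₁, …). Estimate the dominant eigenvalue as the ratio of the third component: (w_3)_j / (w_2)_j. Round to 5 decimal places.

9.22124

w1 = Hv₀ = (6·1 + (-1)·1 + 1·1; 2·1 + (-1)·1 + 6·1; 6·1 + 5·1 + 3·1) = (6, 7, 14)
w2 = Hw1 = (6·6 + (-1)·7 + 1·14; 2·6 + (-1)·7 + 6·14; 6·6 + 5·7 + 3·14) = (43, 89, 113)
w3 = Hw2 = (282, 675, 1042)
Ratio at component: 1042 / 113 = 9.22124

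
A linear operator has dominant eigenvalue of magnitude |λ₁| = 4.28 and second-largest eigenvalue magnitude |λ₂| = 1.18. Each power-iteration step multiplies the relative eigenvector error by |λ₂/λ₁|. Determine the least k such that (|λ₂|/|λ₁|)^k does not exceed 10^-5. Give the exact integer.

9

|λ₂/λ₁| = 1.18/4.28 = 0.27570
Need k ≥ ln(10^-5) / ln(0.27570) = -11.5129 / -1.2884 ≈ 8.936
Smallest integer k satisfying the bound: 9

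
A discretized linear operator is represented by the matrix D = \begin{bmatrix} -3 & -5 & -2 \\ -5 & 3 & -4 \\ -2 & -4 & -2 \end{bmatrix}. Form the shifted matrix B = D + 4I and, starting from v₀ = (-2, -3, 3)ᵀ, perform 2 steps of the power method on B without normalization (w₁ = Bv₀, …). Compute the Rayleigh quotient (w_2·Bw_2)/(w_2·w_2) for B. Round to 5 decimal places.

μ ≈ 10.44127

B = D + 4I has rows (1, -5, -2); (-5, 7, -4); (-2, -4, 2)
w1 = Bv₀ = (7, -23, 22)
w2 = Bw1 = (78, -284, 122)
Bw2 = (1254, -2866, 1224)
w2·Bw2 = 1061084; w2·w2 = 101624; μ ≈ 1061084/101624 = 10.44127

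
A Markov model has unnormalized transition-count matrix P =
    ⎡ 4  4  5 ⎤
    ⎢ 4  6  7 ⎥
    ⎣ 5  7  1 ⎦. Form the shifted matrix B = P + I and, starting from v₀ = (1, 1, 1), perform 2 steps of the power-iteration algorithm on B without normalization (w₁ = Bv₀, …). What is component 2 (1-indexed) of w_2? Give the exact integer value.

B = P + I has rows (5, 4, 5); (4, 7, 7); (5, 7, 2)
w1 = Bv₀ = (14, 18, 14)
w2 = Bw1 = (212, 280, 224)
Requested component of w2: 280

280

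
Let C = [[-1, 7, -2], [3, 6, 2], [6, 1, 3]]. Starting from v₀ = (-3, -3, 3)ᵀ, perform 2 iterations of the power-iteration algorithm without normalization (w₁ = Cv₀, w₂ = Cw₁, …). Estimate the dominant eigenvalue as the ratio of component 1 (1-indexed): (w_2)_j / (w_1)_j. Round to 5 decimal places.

λ ≈ 4.12500

w1 = Cv₀ = ((-1)·(-3) + 7·(-3) + (-2)·3; 3·(-3) + 6·(-3) + 2·3; 6·(-3) + 1·(-3) + 3·3) = (-24, -21, -12)
w2 = Cw1 = ((-1)·(-24) + 7·(-21) + (-2)·(-12); 3·(-24) + 6·(-21) + 2·(-12); 6·(-24) + 1·(-21) + 3·(-12)) = (-99, -222, -201)
Ratio at component: -99 / -24 = 4.12500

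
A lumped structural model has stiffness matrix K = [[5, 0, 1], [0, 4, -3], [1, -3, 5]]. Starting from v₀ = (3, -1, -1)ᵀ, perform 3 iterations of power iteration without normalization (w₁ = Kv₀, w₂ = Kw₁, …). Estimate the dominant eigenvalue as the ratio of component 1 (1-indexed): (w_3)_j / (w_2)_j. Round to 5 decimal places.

λ ≈ 5.30986

w1 = Kv₀ = (14, -1, 1)
w2 = Kw1 = (71, -7, 22)
w3 = Kw2 = (377, -94, 202)
Ratio at component: 377 / 71 = 5.30986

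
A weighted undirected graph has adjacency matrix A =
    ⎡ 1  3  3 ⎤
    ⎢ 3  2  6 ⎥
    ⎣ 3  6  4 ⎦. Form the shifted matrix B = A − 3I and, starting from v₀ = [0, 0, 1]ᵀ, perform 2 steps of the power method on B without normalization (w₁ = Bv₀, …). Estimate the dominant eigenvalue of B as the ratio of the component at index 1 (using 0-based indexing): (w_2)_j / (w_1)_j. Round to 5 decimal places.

B = A − 3I has rows (-2, 3, 3); (3, -1, 6); (3, 6, 1)
w1 = Bv₀ = (3, 6, 1)
w2 = Bw1 = (15, 9, 46)
Ratio: 9/6 = 1.50000

1.50000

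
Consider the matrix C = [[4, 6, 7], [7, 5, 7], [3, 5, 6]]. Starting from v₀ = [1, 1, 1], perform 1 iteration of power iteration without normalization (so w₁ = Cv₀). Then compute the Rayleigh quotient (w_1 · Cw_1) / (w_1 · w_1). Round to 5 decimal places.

λ ≈ 16.43972

w1 = Cv₀ = (17, 19, 14)
Cw1 = (280, 312, 230)
w1·Cw1 = 17·280 + 19·312 + 14·230 = 13908; w1·w1 = 17·17 + 19·19 + 14·14 = 846
λ ≈ 13908/846 = 16.43972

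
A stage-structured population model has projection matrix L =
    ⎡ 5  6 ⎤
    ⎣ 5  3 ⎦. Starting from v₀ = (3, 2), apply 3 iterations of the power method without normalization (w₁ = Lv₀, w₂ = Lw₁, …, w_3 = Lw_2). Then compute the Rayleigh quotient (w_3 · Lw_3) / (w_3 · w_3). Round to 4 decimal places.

λ ≈ 9.5680

w1 = Lv₀ = (27, 21)
w2 = Lw1 = (261, 198)
w3 = Lw2 = (2493, 1899)
Lw3 = (23859, 18162)
w3·Lw3 = 2493·23859 + 1899·18162 = 93970125; w3·w3 = 2493·2493 + 1899·1899 = 9821250
λ ≈ 93970125/9821250 = 9.5680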